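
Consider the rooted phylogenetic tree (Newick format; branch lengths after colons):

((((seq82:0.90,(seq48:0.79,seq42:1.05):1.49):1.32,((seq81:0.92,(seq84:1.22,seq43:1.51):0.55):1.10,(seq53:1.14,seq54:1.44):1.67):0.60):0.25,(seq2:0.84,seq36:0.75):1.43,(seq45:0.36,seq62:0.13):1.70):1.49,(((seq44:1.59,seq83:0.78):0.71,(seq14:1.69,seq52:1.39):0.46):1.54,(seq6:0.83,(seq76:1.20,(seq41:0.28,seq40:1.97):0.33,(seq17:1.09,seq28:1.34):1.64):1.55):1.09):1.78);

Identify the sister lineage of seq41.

seq40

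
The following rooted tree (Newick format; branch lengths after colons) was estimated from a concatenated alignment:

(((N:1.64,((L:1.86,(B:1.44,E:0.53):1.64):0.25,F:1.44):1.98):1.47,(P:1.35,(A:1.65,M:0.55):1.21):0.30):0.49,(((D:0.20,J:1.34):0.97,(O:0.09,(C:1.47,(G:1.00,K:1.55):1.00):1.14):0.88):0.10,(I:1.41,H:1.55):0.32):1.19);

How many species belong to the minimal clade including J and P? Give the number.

16

The MRCA of J and P is the root, so the clade is the entire tree.
That clade contains 16 terminal taxa: A, B, C, D, E, F, G, H, I, J, K, L, M, N, O, P.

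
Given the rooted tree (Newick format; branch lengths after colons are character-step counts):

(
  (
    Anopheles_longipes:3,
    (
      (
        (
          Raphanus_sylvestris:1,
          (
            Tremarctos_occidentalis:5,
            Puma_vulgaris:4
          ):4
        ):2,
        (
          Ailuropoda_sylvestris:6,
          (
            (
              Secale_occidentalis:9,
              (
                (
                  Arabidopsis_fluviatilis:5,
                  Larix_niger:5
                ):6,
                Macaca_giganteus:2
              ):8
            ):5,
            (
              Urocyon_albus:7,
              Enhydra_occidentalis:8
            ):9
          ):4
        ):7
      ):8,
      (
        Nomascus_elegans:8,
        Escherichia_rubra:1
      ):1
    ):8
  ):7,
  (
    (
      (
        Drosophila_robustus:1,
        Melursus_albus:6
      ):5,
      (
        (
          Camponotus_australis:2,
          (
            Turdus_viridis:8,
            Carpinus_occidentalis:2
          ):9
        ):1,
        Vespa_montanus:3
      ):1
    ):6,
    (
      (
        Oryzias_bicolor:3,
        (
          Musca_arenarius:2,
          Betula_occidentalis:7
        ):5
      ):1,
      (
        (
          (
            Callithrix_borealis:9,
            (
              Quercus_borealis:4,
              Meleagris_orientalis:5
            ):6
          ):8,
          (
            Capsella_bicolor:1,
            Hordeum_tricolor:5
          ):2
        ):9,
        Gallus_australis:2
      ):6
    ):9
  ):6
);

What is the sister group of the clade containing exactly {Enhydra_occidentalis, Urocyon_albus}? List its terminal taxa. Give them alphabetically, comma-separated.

The clade containing exactly {Enhydra_occidentalis, Urocyon_albus} attaches to the tree at the node subtending ((Secale_occidentalis,((Arabidopsis_fluviatilis,Larix_niger),Macaca_giganteus)),(Urocyon_albus,Enhydra_occidentalis)).
The other lineage descending from that same node — the sister group — is (Secale_occidentalis,((Arabidopsis_fluviatilis,Larix_niger),Macaca_giganteus)); its 4 tips in alphabetical order are the answer.

Arabidopsis_fluviatilis, Larix_niger, Macaca_giganteus, Secale_occidentalis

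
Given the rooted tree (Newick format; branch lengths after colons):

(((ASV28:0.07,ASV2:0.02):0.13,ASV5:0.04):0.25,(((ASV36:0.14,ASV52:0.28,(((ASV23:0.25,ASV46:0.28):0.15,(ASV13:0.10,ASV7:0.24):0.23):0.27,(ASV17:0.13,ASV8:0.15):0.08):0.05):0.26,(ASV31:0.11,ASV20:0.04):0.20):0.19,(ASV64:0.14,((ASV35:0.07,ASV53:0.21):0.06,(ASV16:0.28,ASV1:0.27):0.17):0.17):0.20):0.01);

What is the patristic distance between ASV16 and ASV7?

The path runs ASV16 → … → MRCA → … → ASV7; the MRCA is the node subtending (((ASV36,ASV52,(((ASV23,ASV46),(ASV13,ASV7)),(ASV17,ASV8))),(ASV31,ASV20)),(ASV64,((ASV35,ASV53),(ASV16,ASV1)))).
Branch lengths along that path: 0.28 + 0.17 + 0.17 + 0.20 + 0.19 + 0.26 + 0.05 + 0.27 + 0.23 + 0.24 = 2.06.

2.06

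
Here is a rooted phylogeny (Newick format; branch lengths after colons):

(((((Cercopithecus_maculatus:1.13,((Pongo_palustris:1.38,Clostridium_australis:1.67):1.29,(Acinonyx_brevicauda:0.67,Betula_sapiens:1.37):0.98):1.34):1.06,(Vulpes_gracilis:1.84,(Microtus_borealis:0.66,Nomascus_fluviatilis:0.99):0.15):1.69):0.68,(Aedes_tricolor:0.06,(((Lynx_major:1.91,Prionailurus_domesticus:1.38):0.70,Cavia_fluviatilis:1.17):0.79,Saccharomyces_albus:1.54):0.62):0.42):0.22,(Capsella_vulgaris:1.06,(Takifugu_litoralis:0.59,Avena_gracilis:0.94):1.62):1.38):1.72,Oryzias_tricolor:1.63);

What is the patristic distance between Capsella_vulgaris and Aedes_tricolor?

3.14

The path runs Capsella_vulgaris → … → MRCA → … → Aedes_tricolor; the MRCA is the node subtending ((((Cercopithecus_maculatus,((Pongo_palustris,Clostridium_australis),(Acinonyx_brevicauda,Betula_sapiens))),(Vulpes_gracilis,(Microtus_borealis,Nomascus_fluviatilis))),(Aedes_tricolor,(((Lynx_major,Prionailurus_domesticus),Cavia_fluviatilis),Saccharomyces_albus))),(Capsella_vulgaris,(Takifugu_litoralis,Avena_gracilis))).
Branch lengths along that path: 1.06 + 1.38 + 0.22 + 0.42 + 0.06 = 3.14.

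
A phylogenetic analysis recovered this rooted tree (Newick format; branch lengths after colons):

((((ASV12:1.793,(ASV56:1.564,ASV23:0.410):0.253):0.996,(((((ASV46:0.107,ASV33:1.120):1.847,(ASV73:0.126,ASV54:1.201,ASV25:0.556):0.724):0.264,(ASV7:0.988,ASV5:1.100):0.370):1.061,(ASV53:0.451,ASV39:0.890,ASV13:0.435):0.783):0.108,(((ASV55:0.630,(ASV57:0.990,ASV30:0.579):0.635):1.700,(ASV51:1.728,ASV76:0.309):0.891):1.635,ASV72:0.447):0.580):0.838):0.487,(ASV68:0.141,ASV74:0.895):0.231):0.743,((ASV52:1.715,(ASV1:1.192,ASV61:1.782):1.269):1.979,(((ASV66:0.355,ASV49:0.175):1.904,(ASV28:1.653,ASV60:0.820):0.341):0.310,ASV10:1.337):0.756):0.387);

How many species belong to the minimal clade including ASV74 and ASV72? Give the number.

21

The MRCA of ASV74 and ASV72 is the node subtending (((ASV12,(ASV56,ASV23)),(((((ASV46,ASV33),(ASV73,ASV54,ASV25)),(ASV7,ASV5)),(ASV53,ASV39,ASV13)),(((ASV55,(ASV57,ASV30)),(ASV51,ASV76)),ASV72))),(ASV68,ASV74)).
That clade contains 21 terminal taxa: ASV12, ASV13, ASV23, ASV25, ASV30, ASV33, ASV39, ASV46, ASV5, ASV51, ASV53, ASV54, ASV55, ASV56, ASV57, ASV68, ASV7, ASV72, ASV73, ASV74, ASV76.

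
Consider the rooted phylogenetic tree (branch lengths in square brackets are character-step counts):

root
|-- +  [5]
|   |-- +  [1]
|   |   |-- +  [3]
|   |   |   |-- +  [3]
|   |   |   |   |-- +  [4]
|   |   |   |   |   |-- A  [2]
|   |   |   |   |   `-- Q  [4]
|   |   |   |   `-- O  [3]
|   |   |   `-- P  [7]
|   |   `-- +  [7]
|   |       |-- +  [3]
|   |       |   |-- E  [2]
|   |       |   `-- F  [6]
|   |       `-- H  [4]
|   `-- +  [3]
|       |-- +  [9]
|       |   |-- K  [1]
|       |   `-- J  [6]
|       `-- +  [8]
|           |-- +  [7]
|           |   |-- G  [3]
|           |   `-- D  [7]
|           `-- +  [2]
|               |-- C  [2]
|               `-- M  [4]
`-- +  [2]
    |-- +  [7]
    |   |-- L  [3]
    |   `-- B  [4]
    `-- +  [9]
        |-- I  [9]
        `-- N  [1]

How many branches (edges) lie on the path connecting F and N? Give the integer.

8

The MRCA of F and N is the root of the tree.
From F up to that node: 5 branches. From N up to the same node: 3 branches. Total: 5 + 3 = 8.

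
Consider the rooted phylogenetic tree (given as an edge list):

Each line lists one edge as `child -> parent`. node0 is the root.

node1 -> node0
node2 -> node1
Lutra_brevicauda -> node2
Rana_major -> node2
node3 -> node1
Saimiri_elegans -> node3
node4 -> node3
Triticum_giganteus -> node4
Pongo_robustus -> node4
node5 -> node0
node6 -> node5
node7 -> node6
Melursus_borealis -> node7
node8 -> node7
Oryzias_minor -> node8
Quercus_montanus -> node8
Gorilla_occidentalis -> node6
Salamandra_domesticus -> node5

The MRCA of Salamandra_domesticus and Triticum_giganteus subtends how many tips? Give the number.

10

The MRCA of Salamandra_domesticus and Triticum_giganteus is the root, so the clade is the entire tree.
That clade contains 10 terminal taxa: Gorilla_occidentalis, Lutra_brevicauda, Melursus_borealis, Oryzias_minor, Pongo_robustus, Quercus_montanus, Rana_major, Saimiri_elegans, Salamandra_domesticus, Triticum_giganteus.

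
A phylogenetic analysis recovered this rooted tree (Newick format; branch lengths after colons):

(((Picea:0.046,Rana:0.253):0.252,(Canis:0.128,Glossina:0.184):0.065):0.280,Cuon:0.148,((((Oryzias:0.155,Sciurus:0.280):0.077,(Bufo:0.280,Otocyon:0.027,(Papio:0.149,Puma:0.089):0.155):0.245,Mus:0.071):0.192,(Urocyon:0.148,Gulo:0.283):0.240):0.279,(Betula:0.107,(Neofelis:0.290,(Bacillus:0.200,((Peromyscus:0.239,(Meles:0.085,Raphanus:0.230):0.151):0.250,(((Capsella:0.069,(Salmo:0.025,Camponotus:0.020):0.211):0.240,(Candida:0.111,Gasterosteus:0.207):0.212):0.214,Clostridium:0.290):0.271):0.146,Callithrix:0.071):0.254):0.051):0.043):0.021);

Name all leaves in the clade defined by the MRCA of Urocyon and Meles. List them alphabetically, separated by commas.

Tracing Urocyon: it sits inside (Urocyon,Gulo).
Tracing Meles: it sits inside (Meles,Raphanus).
The smallest clade enclosing both is ((((Oryzias,Sciurus),(Bufo,Otocyon,(Papio,Puma)),Mus),(Urocyon,Gulo)),(Betula,(Neofelis,(Bacillus,((Peromyscus,(Meles,Raphanus)),(((Capsella,(Salmo,Camponotus)),(Candida,Gasterosteus)),Clostridium)),Callithrix)))); the answer is its 22 terminal taxa in alphabetical order.

Bacillus, Betula, Bufo, Callithrix, Camponotus, Candida, Capsella, Clostridium, Gasterosteus, Gulo, Meles, Mus, Neofelis, Oryzias, Otocyon, Papio, Peromyscus, Puma, Raphanus, Salmo, Sciurus, Urocyon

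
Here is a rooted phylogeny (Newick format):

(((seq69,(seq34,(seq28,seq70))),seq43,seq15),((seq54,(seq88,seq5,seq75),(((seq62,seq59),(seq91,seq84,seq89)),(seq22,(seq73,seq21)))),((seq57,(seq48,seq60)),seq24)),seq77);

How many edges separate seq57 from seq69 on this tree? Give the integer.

7

The MRCA of seq57 and seq69 is the root of the tree.
From seq57 up to that node: 4 branches. From seq69 up to the same node: 3 branches. Total: 4 + 3 = 7.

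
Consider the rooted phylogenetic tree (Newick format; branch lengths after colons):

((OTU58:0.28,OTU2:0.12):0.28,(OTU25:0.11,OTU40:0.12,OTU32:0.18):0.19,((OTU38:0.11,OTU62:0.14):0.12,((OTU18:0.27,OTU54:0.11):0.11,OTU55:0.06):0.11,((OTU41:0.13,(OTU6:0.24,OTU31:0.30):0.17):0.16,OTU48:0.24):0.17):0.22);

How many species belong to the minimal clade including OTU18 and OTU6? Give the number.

The MRCA of OTU18 and OTU6 is the node subtending ((OTU38,OTU62),((OTU18,OTU54),OTU55),((OTU41,(OTU6,OTU31)),OTU48)).
That clade contains 9 terminal taxa: OTU18, OTU31, OTU38, OTU41, OTU48, OTU54, OTU55, OTU6, OTU62.

9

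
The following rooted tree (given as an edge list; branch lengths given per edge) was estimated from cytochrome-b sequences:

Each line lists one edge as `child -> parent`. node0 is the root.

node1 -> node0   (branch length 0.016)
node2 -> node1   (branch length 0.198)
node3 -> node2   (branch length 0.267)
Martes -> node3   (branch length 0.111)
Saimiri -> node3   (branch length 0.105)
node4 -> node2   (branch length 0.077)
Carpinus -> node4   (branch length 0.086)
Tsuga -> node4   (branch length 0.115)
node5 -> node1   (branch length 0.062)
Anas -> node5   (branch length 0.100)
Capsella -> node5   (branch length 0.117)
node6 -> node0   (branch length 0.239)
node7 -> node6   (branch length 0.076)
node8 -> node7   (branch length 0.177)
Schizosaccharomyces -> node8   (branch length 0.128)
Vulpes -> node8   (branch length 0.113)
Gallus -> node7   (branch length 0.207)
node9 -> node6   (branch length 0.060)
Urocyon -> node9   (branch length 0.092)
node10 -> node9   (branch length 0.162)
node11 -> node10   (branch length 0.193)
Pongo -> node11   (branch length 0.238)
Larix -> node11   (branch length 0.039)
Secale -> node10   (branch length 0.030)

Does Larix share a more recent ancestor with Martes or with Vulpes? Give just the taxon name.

The MRCA of Larix and Vulpes subtends (((Schizosaccharomyces,Vulpes),Gallus),(Urocyon,((Pongo,Larix),Secale))) (7 taxa).
The MRCA of Larix and Martes is the root, subtending the entire tree (13 taxa).
The first is nested inside the second, so Larix shares a more recent common ancestor with Vulpes.

Vulpes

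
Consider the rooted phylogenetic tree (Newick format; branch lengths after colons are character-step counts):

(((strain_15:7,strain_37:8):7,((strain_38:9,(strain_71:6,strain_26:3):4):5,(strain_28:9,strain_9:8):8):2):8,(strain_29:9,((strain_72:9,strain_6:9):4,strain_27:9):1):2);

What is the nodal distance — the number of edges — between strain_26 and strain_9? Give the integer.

5

The MRCA of strain_26 and strain_9 is the node subtending ((strain_38,(strain_71,strain_26)),(strain_28,strain_9)).
From strain_26 up to that node: 3 branches. From strain_9 up to the same node: 2 branches. Total: 3 + 2 = 5.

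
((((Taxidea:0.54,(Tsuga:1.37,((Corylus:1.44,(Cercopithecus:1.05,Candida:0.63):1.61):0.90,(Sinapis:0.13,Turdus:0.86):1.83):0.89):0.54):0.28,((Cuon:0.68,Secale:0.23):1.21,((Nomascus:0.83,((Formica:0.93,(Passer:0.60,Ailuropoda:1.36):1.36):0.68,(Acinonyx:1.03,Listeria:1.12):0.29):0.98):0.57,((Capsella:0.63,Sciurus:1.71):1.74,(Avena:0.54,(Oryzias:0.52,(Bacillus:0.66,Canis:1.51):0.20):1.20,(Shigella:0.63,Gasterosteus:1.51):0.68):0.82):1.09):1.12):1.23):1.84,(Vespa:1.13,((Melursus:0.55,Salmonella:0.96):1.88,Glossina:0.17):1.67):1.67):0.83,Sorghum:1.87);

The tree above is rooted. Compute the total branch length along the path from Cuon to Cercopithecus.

The path runs Cuon → … → MRCA → … → Cercopithecus; the MRCA is the node subtending ((Taxidea,(Tsuga,((Corylus,(Cercopithecus,Candida)),(Sinapis,Turdus)))),((Cuon,Secale),((Nomascus,((Formica,(Passer,Ailuropoda)),(Acinonyx,Listeria))),((Capsella,Sciurus),(Avena,(Oryzias,(Bacillus,Canis)),(Shigella,Gasterosteus)))))).
Branch lengths along that path: 0.68 + 1.21 + 1.23 + 0.28 + 0.54 + 0.89 + 0.90 + 1.61 + 1.05 = 8.39.

8.39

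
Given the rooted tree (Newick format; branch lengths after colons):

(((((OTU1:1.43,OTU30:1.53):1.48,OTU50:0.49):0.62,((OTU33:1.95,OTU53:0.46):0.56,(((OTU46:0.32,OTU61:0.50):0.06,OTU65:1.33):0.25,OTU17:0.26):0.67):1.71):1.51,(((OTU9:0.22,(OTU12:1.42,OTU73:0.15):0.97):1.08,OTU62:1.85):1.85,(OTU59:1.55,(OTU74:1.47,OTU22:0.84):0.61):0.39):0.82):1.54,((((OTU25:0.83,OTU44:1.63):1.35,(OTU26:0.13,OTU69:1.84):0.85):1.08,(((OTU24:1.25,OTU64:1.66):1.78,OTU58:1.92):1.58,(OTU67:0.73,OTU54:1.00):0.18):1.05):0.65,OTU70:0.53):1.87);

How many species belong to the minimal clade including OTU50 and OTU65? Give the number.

The MRCA of OTU50 and OTU65 is the node subtending (((OTU1,OTU30),OTU50),((OTU33,OTU53),(((OTU46,OTU61),OTU65),OTU17))).
That clade contains 9 terminal taxa: OTU1, OTU17, OTU30, OTU33, OTU46, OTU50, OTU53, OTU61, OTU65.

9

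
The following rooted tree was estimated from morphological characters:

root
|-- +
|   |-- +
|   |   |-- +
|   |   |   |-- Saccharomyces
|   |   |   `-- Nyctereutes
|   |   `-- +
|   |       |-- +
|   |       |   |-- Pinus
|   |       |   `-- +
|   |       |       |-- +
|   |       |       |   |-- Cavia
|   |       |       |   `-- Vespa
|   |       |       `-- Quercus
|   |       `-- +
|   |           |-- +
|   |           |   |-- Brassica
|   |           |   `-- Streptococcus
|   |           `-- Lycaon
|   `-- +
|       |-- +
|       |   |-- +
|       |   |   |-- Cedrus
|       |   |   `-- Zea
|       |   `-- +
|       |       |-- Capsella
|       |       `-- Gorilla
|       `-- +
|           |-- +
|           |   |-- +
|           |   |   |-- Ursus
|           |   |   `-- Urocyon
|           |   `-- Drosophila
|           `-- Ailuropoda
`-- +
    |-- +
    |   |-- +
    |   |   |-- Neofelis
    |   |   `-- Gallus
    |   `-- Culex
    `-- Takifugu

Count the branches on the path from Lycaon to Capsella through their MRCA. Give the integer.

The MRCA of Lycaon and Capsella is the node subtending (((Saccharomyces,Nyctereutes),((Pinus,((Cavia,Vespa),Quercus)),((Brassica,Streptococcus),Lycaon))),(((Cedrus,Zea),(Capsella,Gorilla)),(((Ursus,Urocyon),Drosophila),Ailuropoda))).
From Lycaon up to that node: 4 branches. From Capsella up to the same node: 4 branches. Total: 4 + 4 = 8.

8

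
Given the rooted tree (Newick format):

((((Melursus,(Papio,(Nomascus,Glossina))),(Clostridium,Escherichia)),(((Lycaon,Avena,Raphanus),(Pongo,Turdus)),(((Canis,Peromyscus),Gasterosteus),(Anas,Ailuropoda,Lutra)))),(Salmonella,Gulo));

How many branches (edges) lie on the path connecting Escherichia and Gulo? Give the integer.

The MRCA of Escherichia and Gulo is the root of the tree.
From Escherichia up to that node: 4 branches. From Gulo up to the same node: 2 branches. Total: 4 + 2 = 6.

6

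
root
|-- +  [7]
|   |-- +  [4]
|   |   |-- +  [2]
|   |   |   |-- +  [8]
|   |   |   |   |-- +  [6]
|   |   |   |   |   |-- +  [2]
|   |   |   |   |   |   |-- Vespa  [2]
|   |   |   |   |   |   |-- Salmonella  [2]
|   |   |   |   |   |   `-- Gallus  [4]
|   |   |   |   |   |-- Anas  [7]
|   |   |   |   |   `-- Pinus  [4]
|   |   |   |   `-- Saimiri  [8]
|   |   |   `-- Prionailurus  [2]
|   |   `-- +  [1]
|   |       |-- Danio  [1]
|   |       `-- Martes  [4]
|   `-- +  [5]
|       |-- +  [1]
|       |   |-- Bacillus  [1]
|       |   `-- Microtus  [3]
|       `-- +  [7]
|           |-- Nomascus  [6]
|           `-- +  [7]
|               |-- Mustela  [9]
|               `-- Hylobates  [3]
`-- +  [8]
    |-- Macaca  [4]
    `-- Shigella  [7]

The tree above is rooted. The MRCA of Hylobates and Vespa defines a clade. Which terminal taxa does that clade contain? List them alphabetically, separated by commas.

Anas, Bacillus, Danio, Gallus, Hylobates, Martes, Microtus, Mustela, Nomascus, Pinus, Prionailurus, Saimiri, Salmonella, Vespa

Tracing Hylobates: it sits inside (Mustela,Hylobates).
Tracing Vespa: it sits inside (Vespa,Salmonella,Gallus).
The smallest clade enclosing both is ((((((Vespa,Salmonella,Gallus),Anas,Pinus),Saimiri),Prionailurus),(Danio,Martes)),((Bacillus,Microtus),(Nomascus,(Mustela,Hylobates)))); the answer is its 14 terminal taxa in alphabetical order.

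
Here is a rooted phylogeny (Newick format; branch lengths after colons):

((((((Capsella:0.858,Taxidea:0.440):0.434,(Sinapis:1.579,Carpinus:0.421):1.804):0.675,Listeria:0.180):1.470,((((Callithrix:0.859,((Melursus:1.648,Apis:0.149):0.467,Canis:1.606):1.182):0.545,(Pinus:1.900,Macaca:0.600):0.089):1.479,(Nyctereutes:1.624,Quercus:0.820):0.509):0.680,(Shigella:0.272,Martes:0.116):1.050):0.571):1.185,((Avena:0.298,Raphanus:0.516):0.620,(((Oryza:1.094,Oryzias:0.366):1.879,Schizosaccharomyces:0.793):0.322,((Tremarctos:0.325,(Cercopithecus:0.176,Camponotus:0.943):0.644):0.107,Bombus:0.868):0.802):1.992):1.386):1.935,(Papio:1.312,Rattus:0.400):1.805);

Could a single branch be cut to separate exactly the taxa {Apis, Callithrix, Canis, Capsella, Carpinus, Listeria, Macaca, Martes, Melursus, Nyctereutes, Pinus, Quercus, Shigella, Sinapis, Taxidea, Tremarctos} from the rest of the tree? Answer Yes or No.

The MRCA of the listed taxa subtends (((((Capsella,Taxidea),(Sinapis,Carpinus)),Listeria),((((Callithrix,((Melursus,Apis),Canis)),(Pinus,Macaca)),(Nyctereutes,Quercus)),(Shigella,Martes))),((Avena,Raphanus),(((Oryza,Oryzias),Schizosaccharomyces),((Tremarctos,(Cercopithecus,Camponotus)),Bombus)))).
That clade also contains Avena, Bombus, Camponotus, Cercopithecus, Oryza, Oryzias, Raphanus, Schizosaccharomyces, which are not in the proposed group, so the group is not monophyletic.

No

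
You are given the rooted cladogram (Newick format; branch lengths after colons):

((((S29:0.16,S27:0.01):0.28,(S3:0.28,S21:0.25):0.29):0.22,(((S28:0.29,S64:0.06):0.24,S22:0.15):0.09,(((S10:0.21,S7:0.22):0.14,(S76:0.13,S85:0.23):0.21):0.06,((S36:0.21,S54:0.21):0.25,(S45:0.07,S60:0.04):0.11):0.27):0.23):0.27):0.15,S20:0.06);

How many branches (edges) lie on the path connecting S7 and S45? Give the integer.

6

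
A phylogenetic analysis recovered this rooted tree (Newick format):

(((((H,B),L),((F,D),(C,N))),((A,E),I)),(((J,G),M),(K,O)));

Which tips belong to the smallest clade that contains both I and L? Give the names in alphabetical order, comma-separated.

Tracing I: it sits inside ((A,E),I).
Tracing L: it sits inside ((H,B),L).
The smallest clade enclosing both is ((((H,B),L),((F,D),(C,N))),((A,E),I)); the answer is its 10 terminal taxa in alphabetical order.

A, B, C, D, E, F, H, I, L, N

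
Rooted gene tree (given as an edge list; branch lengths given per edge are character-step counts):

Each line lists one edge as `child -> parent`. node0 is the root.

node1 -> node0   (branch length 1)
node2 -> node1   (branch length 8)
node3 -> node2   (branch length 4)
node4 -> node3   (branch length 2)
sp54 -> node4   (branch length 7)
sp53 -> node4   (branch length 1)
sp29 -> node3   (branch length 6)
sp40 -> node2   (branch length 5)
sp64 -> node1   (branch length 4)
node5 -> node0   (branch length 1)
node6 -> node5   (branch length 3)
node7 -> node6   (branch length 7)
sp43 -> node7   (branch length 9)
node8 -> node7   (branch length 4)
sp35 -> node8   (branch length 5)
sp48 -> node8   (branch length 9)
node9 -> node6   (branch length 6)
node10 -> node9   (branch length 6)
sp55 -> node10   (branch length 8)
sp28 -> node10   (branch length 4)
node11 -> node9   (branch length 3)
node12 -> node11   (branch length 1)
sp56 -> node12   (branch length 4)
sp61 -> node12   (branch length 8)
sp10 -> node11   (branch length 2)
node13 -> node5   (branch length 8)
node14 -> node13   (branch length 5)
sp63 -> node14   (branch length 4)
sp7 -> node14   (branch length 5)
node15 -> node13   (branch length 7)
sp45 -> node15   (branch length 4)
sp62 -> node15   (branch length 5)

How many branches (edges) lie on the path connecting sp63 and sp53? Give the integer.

9

The MRCA of sp63 and sp53 is the root of the tree.
From sp63 up to that node: 4 branches. From sp53 up to the same node: 5 branches. Total: 4 + 5 = 9.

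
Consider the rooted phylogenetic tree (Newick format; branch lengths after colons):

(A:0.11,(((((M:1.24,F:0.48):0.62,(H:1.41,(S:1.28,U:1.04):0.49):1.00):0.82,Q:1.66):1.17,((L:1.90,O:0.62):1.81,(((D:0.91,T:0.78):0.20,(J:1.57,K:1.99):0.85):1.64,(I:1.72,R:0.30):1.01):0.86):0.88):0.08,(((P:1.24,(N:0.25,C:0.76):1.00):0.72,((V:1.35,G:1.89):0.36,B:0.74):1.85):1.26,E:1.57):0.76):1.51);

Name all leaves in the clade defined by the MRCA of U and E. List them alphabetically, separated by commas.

Tracing U: it sits inside (S,U).
Tracing E: it sits inside (((P,(N,C)),((V,G),B)),E).
The smallest clade enclosing both is (((((M,F),(H,(S,U))),Q),((L,O),(((D,T),(J,K)),(I,R)))),(((P,(N,C)),((V,G),B)),E)); the answer is its 21 terminal taxa in alphabetical order.

B, C, D, E, F, G, H, I, J, K, L, M, N, O, P, Q, R, S, T, U, V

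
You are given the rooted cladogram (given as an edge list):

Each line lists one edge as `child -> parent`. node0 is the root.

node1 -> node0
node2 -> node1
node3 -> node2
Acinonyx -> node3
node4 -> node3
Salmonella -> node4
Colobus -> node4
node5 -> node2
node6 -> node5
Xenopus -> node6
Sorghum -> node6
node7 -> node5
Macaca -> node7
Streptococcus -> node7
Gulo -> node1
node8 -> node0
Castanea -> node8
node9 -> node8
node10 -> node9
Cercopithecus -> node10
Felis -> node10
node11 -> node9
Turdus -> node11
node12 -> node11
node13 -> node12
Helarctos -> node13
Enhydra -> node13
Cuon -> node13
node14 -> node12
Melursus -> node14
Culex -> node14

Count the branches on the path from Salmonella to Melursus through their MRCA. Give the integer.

The MRCA of Salmonella and Melursus is the root of the tree.
From Salmonella up to that node: 5 branches. From Melursus up to the same node: 6 branches. Total: 5 + 6 = 11.

11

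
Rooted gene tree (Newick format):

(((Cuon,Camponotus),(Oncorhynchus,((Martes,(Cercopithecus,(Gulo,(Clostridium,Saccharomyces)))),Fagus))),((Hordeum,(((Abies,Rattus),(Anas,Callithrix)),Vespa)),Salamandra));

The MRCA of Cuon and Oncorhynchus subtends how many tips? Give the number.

9

The MRCA of Cuon and Oncorhynchus is the node subtending ((Cuon,Camponotus),(Oncorhynchus,((Martes,(Cercopithecus,(Gulo,(Clostridium,Saccharomyces)))),Fagus))).
That clade contains 9 terminal taxa: Camponotus, Cercopithecus, Clostridium, Cuon, Fagus, Gulo, Martes, Oncorhynchus, Saccharomyces.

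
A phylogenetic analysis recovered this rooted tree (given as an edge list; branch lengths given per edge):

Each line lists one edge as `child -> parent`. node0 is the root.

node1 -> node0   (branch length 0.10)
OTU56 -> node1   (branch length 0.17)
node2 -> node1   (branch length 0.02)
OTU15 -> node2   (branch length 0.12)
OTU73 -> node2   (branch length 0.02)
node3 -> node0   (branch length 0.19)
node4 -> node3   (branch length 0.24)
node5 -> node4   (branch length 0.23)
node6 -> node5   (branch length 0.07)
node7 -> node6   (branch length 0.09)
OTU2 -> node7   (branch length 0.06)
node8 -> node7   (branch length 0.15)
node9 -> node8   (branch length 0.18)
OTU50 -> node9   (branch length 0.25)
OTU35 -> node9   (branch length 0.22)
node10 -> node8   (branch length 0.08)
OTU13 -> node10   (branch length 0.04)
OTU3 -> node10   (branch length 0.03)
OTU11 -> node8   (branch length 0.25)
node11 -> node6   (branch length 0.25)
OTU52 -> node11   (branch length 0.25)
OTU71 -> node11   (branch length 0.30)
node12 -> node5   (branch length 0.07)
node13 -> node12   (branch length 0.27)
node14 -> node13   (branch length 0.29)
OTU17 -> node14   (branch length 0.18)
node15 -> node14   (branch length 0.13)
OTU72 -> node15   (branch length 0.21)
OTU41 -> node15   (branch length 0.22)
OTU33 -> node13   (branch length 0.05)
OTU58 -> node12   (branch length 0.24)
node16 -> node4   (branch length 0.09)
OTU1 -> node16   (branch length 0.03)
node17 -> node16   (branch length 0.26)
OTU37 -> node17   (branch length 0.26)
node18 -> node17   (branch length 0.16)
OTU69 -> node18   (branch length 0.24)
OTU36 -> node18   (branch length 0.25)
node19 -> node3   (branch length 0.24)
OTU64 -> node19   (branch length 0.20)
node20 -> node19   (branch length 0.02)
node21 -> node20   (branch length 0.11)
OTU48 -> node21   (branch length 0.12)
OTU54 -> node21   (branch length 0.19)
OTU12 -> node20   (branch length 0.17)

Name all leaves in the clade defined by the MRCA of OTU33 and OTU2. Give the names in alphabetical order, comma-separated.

OTU11, OTU13, OTU17, OTU2, OTU3, OTU33, OTU35, OTU41, OTU50, OTU52, OTU58, OTU71, OTU72

Tracing OTU33: it sits inside ((OTU17,(OTU72,OTU41)),OTU33).
Tracing OTU2: it sits inside (OTU2,((OTU50,OTU35),(OTU13,OTU3),OTU11)).
The smallest clade enclosing both is (((OTU2,((OTU50,OTU35),(OTU13,OTU3),OTU11)),(OTU52,OTU71)),(((OTU17,(OTU72,OTU41)),OTU33),OTU58)); the answer is its 13 terminal taxa in alphabetical order.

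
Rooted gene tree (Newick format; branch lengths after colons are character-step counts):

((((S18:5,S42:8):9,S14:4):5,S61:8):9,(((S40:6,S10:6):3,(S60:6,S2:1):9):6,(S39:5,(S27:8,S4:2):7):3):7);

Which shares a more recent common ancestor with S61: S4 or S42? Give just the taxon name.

The MRCA of S61 and S42 subtends (((S18,S42),S14),S61) (4 taxa).
The MRCA of S61 and S4 is the root, subtending the entire tree (11 taxa).
The first is nested inside the second, so S61 shares a more recent common ancestor with S42.

S42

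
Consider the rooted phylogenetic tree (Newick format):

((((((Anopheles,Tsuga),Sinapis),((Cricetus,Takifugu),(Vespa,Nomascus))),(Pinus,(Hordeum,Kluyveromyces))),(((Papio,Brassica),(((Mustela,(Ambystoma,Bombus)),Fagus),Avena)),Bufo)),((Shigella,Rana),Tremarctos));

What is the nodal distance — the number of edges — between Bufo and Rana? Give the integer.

The MRCA of Bufo and Rana is the root of the tree.
From Bufo up to that node: 3 branches. From Rana up to the same node: 3 branches. Total: 3 + 3 = 6.

6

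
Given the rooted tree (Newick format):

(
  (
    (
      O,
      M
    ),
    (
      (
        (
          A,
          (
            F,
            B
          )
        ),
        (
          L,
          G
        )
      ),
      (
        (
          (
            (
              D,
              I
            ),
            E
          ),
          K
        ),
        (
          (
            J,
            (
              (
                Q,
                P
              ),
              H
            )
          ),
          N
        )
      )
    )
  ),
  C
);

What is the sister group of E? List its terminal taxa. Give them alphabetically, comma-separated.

E attaches to the tree at the node subtending ((D,I),E).
The other lineage descending from that same node — the sister group — is (D,I); its 2 tips in alphabetical order are the answer.

D, I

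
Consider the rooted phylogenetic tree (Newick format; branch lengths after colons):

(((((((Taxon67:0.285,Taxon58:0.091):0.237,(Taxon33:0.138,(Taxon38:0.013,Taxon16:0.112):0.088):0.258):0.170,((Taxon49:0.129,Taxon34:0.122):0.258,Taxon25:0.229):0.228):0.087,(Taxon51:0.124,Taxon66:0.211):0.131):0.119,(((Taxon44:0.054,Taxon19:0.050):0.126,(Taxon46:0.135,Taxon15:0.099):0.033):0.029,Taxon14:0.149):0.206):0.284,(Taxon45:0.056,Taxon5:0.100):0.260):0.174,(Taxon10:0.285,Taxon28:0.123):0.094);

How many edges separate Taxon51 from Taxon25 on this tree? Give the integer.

5

The MRCA of Taxon51 and Taxon25 is the node subtending ((((Taxon67,Taxon58),(Taxon33,(Taxon38,Taxon16))),((Taxon49,Taxon34),Taxon25)),(Taxon51,Taxon66)).
From Taxon51 up to that node: 2 branches. From Taxon25 up to the same node: 3 branches. Total: 2 + 3 = 5.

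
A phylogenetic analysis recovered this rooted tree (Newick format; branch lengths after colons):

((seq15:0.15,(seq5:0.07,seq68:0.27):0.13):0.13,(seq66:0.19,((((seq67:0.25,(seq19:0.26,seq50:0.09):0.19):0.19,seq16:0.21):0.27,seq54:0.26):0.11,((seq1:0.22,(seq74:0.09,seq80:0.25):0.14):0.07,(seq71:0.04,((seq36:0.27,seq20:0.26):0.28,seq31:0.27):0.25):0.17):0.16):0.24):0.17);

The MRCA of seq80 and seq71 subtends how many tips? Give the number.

The MRCA of seq80 and seq71 is the node subtending ((seq1,(seq74,seq80)),(seq71,((seq36,seq20),seq31))).
That clade contains 7 terminal taxa: seq1, seq20, seq31, seq36, seq71, seq74, seq80.

7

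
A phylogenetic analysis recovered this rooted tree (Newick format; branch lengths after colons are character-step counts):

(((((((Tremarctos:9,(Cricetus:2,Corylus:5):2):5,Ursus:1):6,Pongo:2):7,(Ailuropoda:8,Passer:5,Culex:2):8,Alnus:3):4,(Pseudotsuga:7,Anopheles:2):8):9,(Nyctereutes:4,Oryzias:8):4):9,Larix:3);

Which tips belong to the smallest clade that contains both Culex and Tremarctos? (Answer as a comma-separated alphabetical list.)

Ailuropoda, Alnus, Corylus, Cricetus, Culex, Passer, Pongo, Tremarctos, Ursus

Tracing Culex: it sits inside (Ailuropoda,Passer,Culex).
Tracing Tremarctos: it sits inside (Tremarctos,(Cricetus,Corylus)).
The smallest clade enclosing both is ((((Tremarctos,(Cricetus,Corylus)),Ursus),Pongo),(Ailuropoda,Passer,Culex),Alnus); the answer is its 9 terminal taxa in alphabetical order.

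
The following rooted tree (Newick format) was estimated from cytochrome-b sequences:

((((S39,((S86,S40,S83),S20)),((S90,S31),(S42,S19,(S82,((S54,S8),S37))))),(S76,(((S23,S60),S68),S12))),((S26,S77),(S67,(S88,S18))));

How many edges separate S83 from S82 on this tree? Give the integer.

The MRCA of S83 and S82 is the node subtending ((S39,((S86,S40,S83),S20)),((S90,S31),(S42,S19,(S82,((S54,S8),S37))))).
From S83 up to that node: 4 branches. From S82 up to the same node: 4 branches. Total: 4 + 4 = 8.

8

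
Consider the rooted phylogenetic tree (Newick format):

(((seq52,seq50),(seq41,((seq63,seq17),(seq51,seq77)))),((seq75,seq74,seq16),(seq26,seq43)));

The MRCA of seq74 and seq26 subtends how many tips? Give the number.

5

The MRCA of seq74 and seq26 is the node subtending ((seq75,seq74,seq16),(seq26,seq43)).
That clade contains 5 terminal taxa: seq16, seq26, seq43, seq74, seq75.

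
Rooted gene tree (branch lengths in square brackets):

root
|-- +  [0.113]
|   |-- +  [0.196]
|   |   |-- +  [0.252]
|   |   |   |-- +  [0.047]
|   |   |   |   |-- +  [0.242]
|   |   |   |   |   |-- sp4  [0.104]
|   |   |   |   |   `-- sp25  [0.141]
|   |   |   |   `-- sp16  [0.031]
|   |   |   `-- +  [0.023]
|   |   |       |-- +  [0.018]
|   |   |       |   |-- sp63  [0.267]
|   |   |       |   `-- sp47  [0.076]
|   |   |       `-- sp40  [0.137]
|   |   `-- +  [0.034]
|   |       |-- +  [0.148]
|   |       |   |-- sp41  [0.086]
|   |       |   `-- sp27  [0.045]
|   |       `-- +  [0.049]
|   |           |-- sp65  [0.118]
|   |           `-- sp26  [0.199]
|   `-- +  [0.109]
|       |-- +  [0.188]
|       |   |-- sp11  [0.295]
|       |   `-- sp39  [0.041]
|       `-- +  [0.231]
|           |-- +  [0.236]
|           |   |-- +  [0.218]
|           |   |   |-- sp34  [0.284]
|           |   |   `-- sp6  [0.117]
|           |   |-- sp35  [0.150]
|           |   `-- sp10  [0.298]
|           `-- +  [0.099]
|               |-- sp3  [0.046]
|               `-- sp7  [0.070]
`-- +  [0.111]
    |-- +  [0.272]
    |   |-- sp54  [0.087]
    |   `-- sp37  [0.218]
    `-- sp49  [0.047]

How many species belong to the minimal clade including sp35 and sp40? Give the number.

18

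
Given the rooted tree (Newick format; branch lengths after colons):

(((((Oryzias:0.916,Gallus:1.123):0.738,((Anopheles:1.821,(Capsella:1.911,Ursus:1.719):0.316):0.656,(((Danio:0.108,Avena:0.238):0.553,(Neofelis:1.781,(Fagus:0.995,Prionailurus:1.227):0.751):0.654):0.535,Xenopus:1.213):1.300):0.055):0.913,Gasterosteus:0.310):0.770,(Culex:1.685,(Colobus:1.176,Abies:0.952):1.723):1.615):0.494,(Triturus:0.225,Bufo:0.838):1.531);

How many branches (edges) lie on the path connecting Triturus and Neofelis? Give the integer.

10

The MRCA of Triturus and Neofelis is the root of the tree.
From Triturus up to that node: 2 branches. From Neofelis up to the same node: 8 branches. Total: 2 + 8 = 10.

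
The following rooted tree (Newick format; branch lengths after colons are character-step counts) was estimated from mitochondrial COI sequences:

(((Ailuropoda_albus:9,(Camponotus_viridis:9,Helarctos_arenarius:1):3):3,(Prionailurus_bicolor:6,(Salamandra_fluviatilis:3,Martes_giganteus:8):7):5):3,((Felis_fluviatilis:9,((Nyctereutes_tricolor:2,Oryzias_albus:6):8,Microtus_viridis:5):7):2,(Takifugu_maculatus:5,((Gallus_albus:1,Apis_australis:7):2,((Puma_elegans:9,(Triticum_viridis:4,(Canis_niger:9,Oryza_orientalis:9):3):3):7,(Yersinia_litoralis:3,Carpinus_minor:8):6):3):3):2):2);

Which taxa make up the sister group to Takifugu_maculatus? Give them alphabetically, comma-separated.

Apis_australis, Canis_niger, Carpinus_minor, Gallus_albus, Oryza_orientalis, Puma_elegans, Triticum_viridis, Yersinia_litoralis

Takifugu_maculatus attaches to the tree at the node subtending (Takifugu_maculatus,((Gallus_albus,Apis_australis),((Puma_elegans,(Triticum_viridis,(Canis_niger,Oryza_orientalis))),(Yersinia_litoralis,Carpinus_minor)))).
The other lineage descending from that same node — the sister group — is ((Gallus_albus,Apis_australis),((Puma_elegans,(Triticum_viridis,(Canis_niger,Oryza_orientalis))),(Yersinia_litoralis,Carpinus_minor))); its 8 tips in alphabetical order are the answer.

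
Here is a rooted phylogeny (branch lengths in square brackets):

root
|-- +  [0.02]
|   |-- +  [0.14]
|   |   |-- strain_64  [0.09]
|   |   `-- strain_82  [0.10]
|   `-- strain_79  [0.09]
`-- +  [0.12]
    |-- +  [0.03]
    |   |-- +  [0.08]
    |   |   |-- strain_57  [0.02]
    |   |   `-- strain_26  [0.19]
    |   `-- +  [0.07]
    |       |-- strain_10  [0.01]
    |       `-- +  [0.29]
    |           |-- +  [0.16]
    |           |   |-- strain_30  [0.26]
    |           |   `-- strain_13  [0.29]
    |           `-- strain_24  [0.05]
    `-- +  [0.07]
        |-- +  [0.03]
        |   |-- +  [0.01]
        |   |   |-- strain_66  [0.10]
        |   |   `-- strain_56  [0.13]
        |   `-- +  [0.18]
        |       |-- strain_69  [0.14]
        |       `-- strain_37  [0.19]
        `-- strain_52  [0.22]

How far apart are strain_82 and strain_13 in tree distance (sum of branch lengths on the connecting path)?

1.22

The path runs strain_82 → … → MRCA → … → strain_13; the MRCA is the root of the tree.
Branch lengths along that path: 0.10 + 0.14 + 0.02 + 0.12 + 0.03 + 0.07 + 0.29 + 0.16 + 0.29 = 1.22.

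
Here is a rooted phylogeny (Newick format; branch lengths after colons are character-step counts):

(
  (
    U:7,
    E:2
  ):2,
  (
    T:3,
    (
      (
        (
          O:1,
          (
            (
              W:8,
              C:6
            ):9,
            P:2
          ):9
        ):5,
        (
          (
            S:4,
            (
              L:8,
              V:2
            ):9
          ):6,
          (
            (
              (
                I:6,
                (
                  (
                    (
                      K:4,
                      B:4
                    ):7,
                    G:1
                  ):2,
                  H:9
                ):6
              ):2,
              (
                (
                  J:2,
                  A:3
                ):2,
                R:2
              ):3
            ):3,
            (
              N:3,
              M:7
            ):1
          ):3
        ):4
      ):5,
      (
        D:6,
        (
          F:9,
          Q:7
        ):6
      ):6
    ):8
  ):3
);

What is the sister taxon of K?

B

K attaches to the tree at the node subtending (K,B).
The other lineage descending from that same node — the sister group — is the single tip B.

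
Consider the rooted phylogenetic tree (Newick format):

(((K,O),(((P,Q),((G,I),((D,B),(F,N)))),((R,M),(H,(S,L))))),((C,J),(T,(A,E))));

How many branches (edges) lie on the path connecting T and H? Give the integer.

The MRCA of T and H is the root of the tree.
From T up to that node: 3 branches. From H up to the same node: 5 branches. Total: 3 + 5 = 8.

8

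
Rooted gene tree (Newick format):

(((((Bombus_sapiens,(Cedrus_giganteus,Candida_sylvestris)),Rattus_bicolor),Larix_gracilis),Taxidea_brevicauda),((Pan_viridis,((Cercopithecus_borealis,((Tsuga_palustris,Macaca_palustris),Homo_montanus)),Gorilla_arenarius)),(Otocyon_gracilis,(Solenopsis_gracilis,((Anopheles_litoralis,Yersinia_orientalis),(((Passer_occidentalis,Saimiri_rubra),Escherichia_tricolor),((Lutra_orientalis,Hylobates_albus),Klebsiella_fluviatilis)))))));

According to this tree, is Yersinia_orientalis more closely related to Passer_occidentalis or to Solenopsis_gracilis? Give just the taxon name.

Passer_occidentalis

The MRCA of Yersinia_orientalis and Passer_occidentalis subtends ((Anopheles_litoralis,Yersinia_orientalis),(((Passer_occidentalis,Saimiri_rubra),Escherichia_tricolor),((Lutra_orientalis,Hylobates_albus),Klebsiella_fluviatilis))) (8 taxa).
The MRCA of Yersinia_orientalis and Solenopsis_gracilis subtends (Solenopsis_gracilis,((Anopheles_litoralis,Yersinia_orientalis),(((Passer_occidentalis,Saimiri_rubra),Escherichia_tricolor),((Lutra_orientalis,Hylobates_albus),Klebsiella_fluviatilis)))) (9 taxa).
The first is nested inside the second, so Yersinia_orientalis shares a more recent common ancestor with Passer_occidentalis.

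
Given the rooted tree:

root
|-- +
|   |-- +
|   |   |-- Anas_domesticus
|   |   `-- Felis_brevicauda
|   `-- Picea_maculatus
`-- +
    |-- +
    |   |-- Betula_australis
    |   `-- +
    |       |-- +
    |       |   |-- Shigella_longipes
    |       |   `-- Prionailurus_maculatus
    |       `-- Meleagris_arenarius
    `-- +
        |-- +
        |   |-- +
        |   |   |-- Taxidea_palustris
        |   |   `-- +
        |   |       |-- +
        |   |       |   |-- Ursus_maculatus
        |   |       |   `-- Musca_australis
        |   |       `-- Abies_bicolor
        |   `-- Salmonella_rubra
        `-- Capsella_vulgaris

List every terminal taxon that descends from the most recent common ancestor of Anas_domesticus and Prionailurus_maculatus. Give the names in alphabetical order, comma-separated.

Abies_bicolor, Anas_domesticus, Betula_australis, Capsella_vulgaris, Felis_brevicauda, Meleagris_arenarius, Musca_australis, Picea_maculatus, Prionailurus_maculatus, Salmonella_rubra, Shigella_longipes, Taxidea_palustris, Ursus_maculatus

Tracing Anas_domesticus: it sits inside (Anas_domesticus,Felis_brevicauda).
Tracing Prionailurus_maculatus: it sits inside (Shigella_longipes,Prionailurus_maculatus).
The smallest clade enclosing both is the whole tree (their MRCA is the root), so the answer is all 13 tips in alphabetical order.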